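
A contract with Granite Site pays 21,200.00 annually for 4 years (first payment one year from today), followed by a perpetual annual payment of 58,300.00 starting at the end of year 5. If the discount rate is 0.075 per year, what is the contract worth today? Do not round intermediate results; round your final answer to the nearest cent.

653073.33

PV of 4-year annuity: 21,200.00 × [1 − (1+0.075)^−4] / 0.075 = 71005.71692
Perpetuity value at year 4: 58,300.00 / 0.075 = 777333.33333
PV of perpetuity: 777333.33333 / (1+0.075)^4 = 582067.61181
Total PV = 71005.71692 + 582067.61181 = 653073.32873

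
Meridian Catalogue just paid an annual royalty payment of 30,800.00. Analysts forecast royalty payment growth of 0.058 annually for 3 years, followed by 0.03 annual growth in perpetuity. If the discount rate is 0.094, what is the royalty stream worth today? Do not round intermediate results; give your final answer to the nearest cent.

D_1 = 32586.40000
D_2 = 34476.41120
D_3 = 36476.04305
Terminal value at year 3: TV = D_3×(1+g_2)/(r−g_2) = 37570.32434/0.064 = 587036.31783
P_0 = D_1/(1+r)^1 + D_2/(1+r)^2 + D_3/(1+r)^3 + TV/(1+r)^3
    = 29786.47166 + 28806.29527 + 27858.37330 + 448345.69530 = 534796.83553

534796.84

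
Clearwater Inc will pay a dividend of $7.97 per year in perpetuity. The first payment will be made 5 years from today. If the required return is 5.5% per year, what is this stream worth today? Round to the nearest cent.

$116.97

Value at end of year 4: C / r = $7.97 / 0.055 = $144.9091
Discount to today: PV = $144.9091 / (1 + 0.055)^4 = $144.9091 / 1.238825 = $116.97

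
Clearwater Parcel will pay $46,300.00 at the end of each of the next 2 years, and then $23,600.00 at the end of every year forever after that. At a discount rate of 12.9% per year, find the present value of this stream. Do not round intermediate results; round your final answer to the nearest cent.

PV of 2-year annuity: $46,300.00 × [1 − (1+0.129)^−2] / 0.129 = 77333.69631
Perpetuity value at year 2: $23,600.00 / 0.129 = 182945.73643
PV of perpetuity: 182945.73643 / (1+0.129)^2 = 143527.26488
Total PV = 77333.69631 + 143527.26488 = 220860.96119

$220860.96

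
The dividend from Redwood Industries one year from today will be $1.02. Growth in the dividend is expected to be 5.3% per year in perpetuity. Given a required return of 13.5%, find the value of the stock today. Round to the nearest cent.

$12.44

Growing perpetuity: P = D₁ / (r − g) = $1.0200 / (0.135 − 0.053) = $12.44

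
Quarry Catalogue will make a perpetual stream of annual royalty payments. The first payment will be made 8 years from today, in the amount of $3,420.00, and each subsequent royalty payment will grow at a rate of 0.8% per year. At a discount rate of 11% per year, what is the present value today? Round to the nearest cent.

Value at end of year 7: C₁ / (r − g) = $3,420.00 / (0.11 − 0.008) = $33,529.4118
Discount to today: PV = $33,529.4118 / (1 + 0.11)^7 = $33,529.4118 / 2.076160 = $16,149.72

$16149.72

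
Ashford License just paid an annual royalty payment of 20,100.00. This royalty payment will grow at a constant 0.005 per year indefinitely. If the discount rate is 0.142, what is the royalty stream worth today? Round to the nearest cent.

147448.91

D₁ = D₀ × (1 + g) = 20,100.00 × 1.005 = 20,200.5000
Growing perpetuity: P = D₁ / (r − g) = 20,200.5000 / (0.142 − 0.005) = 147,448.91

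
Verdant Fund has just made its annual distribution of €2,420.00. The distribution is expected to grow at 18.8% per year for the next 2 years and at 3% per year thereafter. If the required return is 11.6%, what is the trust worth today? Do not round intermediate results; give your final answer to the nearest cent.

D_1 = 2874.96000
D_2 = 3415.45248
Terminal value at year 2: TV = D_2×(1+g_2)/(r−g_2) = 3517.91605/0.086 = 40906.00063
P_0 = D_1/(1+r)^1 + D_2/(1+r)^2 + TV/(1+r)^2
    = 2576.12903 + 2742.33091 + 32844.19573 = 38162.65566

€38162.66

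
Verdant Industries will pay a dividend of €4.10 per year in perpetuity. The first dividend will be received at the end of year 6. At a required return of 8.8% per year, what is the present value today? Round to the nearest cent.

Value at end of year 5: C / r = €4.10 / 0.088 = €46.5909
Discount to today: PV = €46.5909 / (1 + 0.088)^5 = €46.5909 / 1.524560 = €30.56

€30.56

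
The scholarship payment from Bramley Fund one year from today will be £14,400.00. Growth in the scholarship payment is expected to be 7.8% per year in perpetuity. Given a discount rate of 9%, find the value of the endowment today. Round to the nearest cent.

Growing perpetuity: P = D₁ / (r − g) = £14,400.0000 / (0.09 − 0.078) = £1,200,000.00

£1200000.00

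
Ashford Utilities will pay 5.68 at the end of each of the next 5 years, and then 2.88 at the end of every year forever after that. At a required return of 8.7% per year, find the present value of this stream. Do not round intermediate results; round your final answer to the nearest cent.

44.08

PV of 5-year annuity: 5.68 × [1 − (1+0.087)^−5] / 0.087 = 22.26627
Perpetuity value at year 5: 2.88 / 0.087 = 33.10345
PV of perpetuity: 33.10345 / (1+0.087)^5 = 21.81351
Total PV = 22.26627 + 21.81351 = 44.07978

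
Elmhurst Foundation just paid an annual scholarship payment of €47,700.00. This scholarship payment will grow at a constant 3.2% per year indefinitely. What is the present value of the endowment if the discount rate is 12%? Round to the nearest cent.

€559390.91

D₁ = D₀ × (1 + g) = €47,700.00 × 1.032 = €49,226.4000
Growing perpetuity: P = D₁ / (r − g) = €49,226.4000 / (0.12 − 0.032) = €559,390.91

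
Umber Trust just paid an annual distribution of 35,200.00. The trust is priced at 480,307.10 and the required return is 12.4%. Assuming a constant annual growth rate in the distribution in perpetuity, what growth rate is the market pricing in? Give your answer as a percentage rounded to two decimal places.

P = D₀(1+g)/(r−g) ⇒ P(r−g) = D₀(1+g) ⇒ g(P+D₀) = P·r − D₀
g = (P·r − D₀)/(P + D₀) = (480,307.10×0.124 − 35,200.00) / (480,307.10 + 35,200.00) = 0.047251

4.73%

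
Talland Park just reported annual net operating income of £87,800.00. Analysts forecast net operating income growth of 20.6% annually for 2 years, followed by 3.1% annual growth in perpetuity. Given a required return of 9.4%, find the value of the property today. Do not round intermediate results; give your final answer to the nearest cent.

D_1 = 105886.80000
D_2 = 127699.48080
Terminal value at year 2: TV = D_2×(1+g_2)/(r−g_2) = 131658.16470/0.063 = 2089812.13817
P_0 = D_1/(1+r)^1 + D_2/(1+r)^2 + TV/(1+r)^2
    = 96788.66545 + 106697.55990 + 1746114.03582 = 1949600.26116

£1949600.26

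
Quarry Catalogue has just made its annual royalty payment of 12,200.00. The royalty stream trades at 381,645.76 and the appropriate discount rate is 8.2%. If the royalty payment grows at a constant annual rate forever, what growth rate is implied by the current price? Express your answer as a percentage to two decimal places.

P = D₀(1+g)/(r−g) ⇒ P(r−g) = D₀(1+g) ⇒ g(P+D₀) = P·r − D₀
g = (P·r − D₀)/(P + D₀) = (381,645.76×0.082 − 12,200.00) / (381,645.76 + 12,200.00) = 0.048483

4.85%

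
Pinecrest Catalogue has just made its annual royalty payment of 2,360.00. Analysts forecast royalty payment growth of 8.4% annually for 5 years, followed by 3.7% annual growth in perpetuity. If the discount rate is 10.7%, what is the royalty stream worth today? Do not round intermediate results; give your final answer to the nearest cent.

D_1 = 2558.24000
D_2 = 2773.13216
D_3 = 3006.07526
D_4 = 3258.58558
D_5 = 3532.30677
Terminal value at year 5: TV = D_5×(1+g_2)/(r−g_2) = 3663.00212/0.07 = 52328.60176
P_0 = D_1/(1+r)^1 + D_2/(1+r)^2 + D_3/(1+r)^3 + D_4/(1+r)^4 + D_5/(1+r)^5 + TV/(1+r)^5
    = 2310.96658 + 2262.95191 + 2215.93485 + 2169.89465 + 2124.81102 + 31477.55750 = 42562.11650

42562.12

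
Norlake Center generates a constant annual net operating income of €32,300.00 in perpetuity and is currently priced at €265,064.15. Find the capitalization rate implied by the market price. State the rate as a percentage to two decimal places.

12.19%

P = C/r ⇒ r = C/P = €32,300.00/€265,064.15 = 0.121857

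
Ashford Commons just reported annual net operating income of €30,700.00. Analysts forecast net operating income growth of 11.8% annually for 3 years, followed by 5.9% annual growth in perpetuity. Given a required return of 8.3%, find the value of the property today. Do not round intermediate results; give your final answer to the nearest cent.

€1588445.94

D_1 = 34322.60000
D_2 = 38372.66680
D_3 = 42900.64148
Terminal value at year 3: TV = D_3×(1+g_2)/(r−g_2) = 45431.77933/0.024 = 1892990.80541
P_0 = D_1/(1+r)^1 + D_2/(1+r)^2 + D_3/(1+r)^3 + TV/(1+r)^3
    = 31692.15143 + 32716.36685 + 33773.68249 + 1490263.74000 = 1588445.94078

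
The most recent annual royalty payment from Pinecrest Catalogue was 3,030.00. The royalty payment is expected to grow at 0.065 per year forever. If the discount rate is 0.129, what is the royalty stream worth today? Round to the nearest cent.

50421.09

D₁ = D₀ × (1 + g) = 3,030.00 × 1.065 = 3,226.9500
Growing perpetuity: P = D₁ / (r − g) = 3,226.9500 / (0.129 − 0.065) = 50,421.09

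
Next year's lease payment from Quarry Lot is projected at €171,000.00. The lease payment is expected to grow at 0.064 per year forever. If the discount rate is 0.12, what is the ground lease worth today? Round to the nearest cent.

€3053571.43

Growing perpetuity: P = D₁ / (r − g) = €171,000.0000 / (0.12 − 0.064) = €3,053,571.43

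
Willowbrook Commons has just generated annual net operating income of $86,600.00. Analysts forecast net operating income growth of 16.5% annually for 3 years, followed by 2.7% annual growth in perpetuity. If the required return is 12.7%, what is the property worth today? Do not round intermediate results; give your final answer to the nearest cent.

$1260130.52

D_1 = 100889.00000
D_2 = 117535.68500
D_3 = 136929.07302
Terminal value at year 3: TV = D_3×(1+g_2)/(r−g_2) = 140626.15800/0.1 = 1406261.57997
P_0 = D_1/(1+r)^1 + D_2/(1+r)^2 + D_3/(1+r)^3 + TV/(1+r)^3
    = 89519.96451 + 92538.38390 + 95658.57785 + 982413.59454 = 1260130.52080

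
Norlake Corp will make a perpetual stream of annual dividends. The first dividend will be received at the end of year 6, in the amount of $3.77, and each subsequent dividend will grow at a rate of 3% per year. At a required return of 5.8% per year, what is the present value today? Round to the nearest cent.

Value at end of year 5: C₁ / (r − g) = $3.77 / (0.058 − 0.03) = $134.6429
Discount to today: PV = $134.6429 / (1 + 0.058)^5 = $134.6429 / 1.325648 = $101.57

$101.57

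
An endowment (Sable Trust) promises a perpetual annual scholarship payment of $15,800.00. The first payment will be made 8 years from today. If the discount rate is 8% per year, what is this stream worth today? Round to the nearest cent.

Value at end of year 7: C / r = $15,800.00 / 0.08 = $197,500.0000
Discount to today: PV = $197,500.0000 / (1 + 0.08)^7 = $197,500.0000 / 1.713824 = $115,239.35

$115239.35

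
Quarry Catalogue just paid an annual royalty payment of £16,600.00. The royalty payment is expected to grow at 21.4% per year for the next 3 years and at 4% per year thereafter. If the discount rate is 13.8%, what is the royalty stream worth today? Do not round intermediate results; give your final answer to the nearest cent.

£270620.18

D_1 = 20152.40000
D_2 = 24465.01360
D_3 = 29700.52651
Terminal value at year 3: TV = D_3×(1+g_2)/(r−g_2) = 30888.54757/0.098 = 315189.26093
P_0 = D_1/(1+r)^1 + D_2/(1+r)^2 + D_3/(1+r)^3 + TV/(1+r)^3
    = 17708.61160 + 18891.26053 + 20152.89128 + 213867.41771 = 270620.18113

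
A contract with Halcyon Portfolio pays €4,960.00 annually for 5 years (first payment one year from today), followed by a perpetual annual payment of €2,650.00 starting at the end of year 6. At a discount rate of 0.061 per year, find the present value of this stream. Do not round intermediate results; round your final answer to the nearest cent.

PV of 5-year annuity: €4,960.00 × [1 − (1+0.061)^−5] / 0.061 = 20836.60840
Perpetuity value at year 5: €2,650.00 / 0.061 = 43442.62295
PV of perpetuity: 43442.62295 / (1+0.061)^5 = 32310.16080
Total PV = 20836.60840 + 32310.16080 = 53146.76920

€53146.77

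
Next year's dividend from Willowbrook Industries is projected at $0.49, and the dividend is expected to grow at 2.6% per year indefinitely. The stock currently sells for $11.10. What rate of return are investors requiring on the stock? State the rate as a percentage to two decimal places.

7.01%

P = D₁/(r − g) ⇒ r = D₁/P + g = $0.4900/$11.10 + 0.026 = 0.044144 + 0.026 = 0.070144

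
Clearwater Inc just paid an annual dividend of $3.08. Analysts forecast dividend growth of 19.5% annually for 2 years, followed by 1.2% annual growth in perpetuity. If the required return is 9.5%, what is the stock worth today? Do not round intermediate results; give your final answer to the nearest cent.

$51.76

D_1 = 3.68060
D_2 = 4.39832
Terminal value at year 2: TV = D_2×(1+g_2)/(r−g_2) = 4.45110/0.083 = 53.62767
P_0 = D_1/(1+r)^1 + D_2/(1+r)^2 + TV/(1+r)^2
    = 3.36128 + 3.66824 + 44.72607 = 51.75559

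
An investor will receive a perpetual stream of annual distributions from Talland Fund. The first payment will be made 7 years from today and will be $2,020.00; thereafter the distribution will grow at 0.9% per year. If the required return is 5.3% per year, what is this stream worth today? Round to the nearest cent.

Value at end of year 6: C₁ / (r − g) = $2,020.00 / (0.053 − 0.009) = $45,909.0909
Discount to today: PV = $45,909.0909 / (1 + 0.053)^6 = $45,909.0909 / 1.363233 = $33,676.62

$33676.62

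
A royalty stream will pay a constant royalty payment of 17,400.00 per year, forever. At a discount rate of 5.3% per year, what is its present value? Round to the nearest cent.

Level perpetuity: PV = C / r = 17,400.00 / 0.053 = 328,301.89

328301.89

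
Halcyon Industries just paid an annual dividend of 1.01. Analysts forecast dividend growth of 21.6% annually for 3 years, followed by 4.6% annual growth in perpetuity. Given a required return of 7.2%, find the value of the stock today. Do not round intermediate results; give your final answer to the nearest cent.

D_1 = 1.22816
D_2 = 1.49344
D_3 = 1.81603
Terminal value at year 3: TV = D_3×(1+g_2)/(r−g_2) = 1.89956/0.026 = 73.06013
P_0 = D_1/(1+r)^1 + D_2/(1+r)^2 + D_3/(1+r)^3 + TV/(1+r)^3
    = 1.14567 + 1.29957 + 1.47414 + 59.30565 = 63.22503

63.23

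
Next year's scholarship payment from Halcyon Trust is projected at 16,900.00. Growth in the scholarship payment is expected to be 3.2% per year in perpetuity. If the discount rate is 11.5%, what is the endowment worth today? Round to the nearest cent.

203614.46

Growing perpetuity: P = D₁ / (r − g) = 16,900.0000 / (0.115 − 0.032) = 203,614.46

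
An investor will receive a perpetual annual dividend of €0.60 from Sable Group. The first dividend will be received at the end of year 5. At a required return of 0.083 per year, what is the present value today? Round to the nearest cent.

€5.25

Value at end of year 4: C / r = €0.60 / 0.083 = €7.2289
Discount to today: PV = €7.2289 / (1 + 0.083)^4 = €7.2289 / 1.375669 = €5.25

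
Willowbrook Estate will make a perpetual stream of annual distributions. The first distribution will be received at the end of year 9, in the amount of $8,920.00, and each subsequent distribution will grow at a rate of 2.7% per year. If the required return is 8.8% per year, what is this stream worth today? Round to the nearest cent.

Value at end of year 8: C₁ / (r − g) = $8,920.00 / (0.088 − 0.027) = $146,229.5082
Discount to today: PV = $146,229.5082 / (1 + 0.088)^8 = $146,229.5082 / 1.963501 = $74,473.86

$74473.86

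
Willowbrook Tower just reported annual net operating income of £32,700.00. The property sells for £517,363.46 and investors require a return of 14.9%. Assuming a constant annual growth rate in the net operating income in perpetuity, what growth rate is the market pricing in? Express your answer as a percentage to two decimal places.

P = D₀(1+g)/(r−g) ⇒ P(r−g) = D₀(1+g) ⇒ g(P+D₀) = P·r − D₀
g = (P·r − D₀)/(P + D₀) = (£517,363.46×0.149 − £32,700.00) / (£517,363.46 + £32,700.00) = 0.080695

8.07%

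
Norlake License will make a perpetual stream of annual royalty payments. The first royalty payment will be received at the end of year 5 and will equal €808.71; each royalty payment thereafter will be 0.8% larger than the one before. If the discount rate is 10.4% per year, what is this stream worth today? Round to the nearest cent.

€5670.81

Value at end of year 4: C₁ / (r − g) = €808.71 / (0.104 − 0.008) = €8,424.0625
Discount to today: PV = €8,424.0625 / (1 + 0.104)^4 = €8,424.0625 / 1.485512 = €5,670.81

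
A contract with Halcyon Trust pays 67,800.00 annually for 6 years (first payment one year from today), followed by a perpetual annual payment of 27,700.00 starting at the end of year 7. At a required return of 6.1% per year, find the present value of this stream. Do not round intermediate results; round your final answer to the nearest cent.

650665.05

PV of 6-year annuity: 67,800.00 × [1 − (1+0.061)^−6] / 0.061 = 332349.66434
Perpetuity value at year 6: 27,700.00 / 0.061 = 454098.36066
PV of perpetuity: 454098.36066 / (1+0.061)^6 = 318315.38570
Total PV = 332349.66434 + 318315.38570 = 650665.05004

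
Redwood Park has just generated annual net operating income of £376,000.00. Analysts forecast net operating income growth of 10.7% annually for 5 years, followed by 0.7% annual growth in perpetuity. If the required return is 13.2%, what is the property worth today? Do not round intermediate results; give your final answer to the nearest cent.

D_1 = 416232.00000
D_2 = 460768.82400
D_3 = 510071.08817
D_4 = 564648.69460
D_5 = 625066.10492
Terminal value at year 5: TV = D_5×(1+g_2)/(r−g_2) = 629441.56766/0.125 = 5035532.54127
P_0 = D_1/(1+r)^1 + D_2/(1+r)^2 + D_3/(1+r)^3 + D_4/(1+r)^4 + D_5/(1+r)^5 + TV/(1+r)^5
    = 367696.11307 + 359575.61588 + 351634.45828 + 343868.67961 + 336274.40665 + 2709026.61998 = 4468075.89348

£4468075.89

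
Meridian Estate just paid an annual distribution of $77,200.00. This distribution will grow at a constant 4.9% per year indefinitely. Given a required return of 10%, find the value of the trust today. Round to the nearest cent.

$1587898.04

D₁ = D₀ × (1 + g) = $77,200.00 × 1.049 = $80,982.8000
Growing perpetuity: P = D₁ / (r − g) = $80,982.8000 / (0.1 − 0.049) = $1,587,898.04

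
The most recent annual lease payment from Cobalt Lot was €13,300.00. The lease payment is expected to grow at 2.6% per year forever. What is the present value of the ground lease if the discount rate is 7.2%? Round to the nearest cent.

€296647.83

D₁ = D₀ × (1 + g) = €13,300.00 × 1.026 = €13,645.8000
Growing perpetuity: P = D₁ / (r − g) = €13,645.8000 / (0.072 − 0.026) = €296,647.83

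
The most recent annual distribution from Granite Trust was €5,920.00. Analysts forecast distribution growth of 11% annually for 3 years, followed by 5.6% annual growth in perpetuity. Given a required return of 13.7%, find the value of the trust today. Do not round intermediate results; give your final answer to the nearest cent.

D_1 = 6571.20000
D_2 = 7294.03200
D_3 = 8096.37552
Terminal value at year 3: TV = D_3×(1+g_2)/(r−g_2) = 8549.77255/0.081 = 105552.74752
P_0 = D_1/(1+r)^1 + D_2/(1+r)^2 + D_3/(1+r)^3 + TV/(1+r)^3
    = 5779.41953 + 5642.17737 + 5508.19427 + 71810.53269 = 88740.32386

€88740.32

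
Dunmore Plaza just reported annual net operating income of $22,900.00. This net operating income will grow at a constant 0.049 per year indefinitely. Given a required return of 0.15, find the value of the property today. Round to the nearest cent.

D₁ = D₀ × (1 + g) = $22,900.00 × 1.049 = $24,022.1000
Growing perpetuity: P = D₁ / (r − g) = $24,022.1000 / (0.15 − 0.049) = $237,842.57

$237842.57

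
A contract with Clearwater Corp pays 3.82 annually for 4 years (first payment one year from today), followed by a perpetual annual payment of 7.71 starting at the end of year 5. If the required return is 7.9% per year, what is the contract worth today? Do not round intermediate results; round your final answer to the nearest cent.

84.68

PV of 4-year annuity: 3.82 × [1 − (1+0.079)^−4] / 0.079 = 12.68054
Perpetuity value at year 4: 7.71 / 0.079 = 97.59494
PV of perpetuity: 97.59494 / (1+0.079)^4 = 72.00149
Total PV = 12.68054 + 72.00149 = 84.68203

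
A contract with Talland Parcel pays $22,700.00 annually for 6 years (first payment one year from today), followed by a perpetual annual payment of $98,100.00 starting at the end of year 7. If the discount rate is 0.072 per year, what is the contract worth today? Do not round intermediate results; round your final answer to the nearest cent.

PV of 6-year annuity: $22,700.00 × [1 − (1+0.072)^−6] / 0.072 = 107535.61503
Perpetuity value at year 6: $98,100.00 / 0.072 = 1362500.00000
PV of perpetuity: 1362500.00000 / (1+0.072)^6 = 897775.60199
Total PV = 107535.61503 + 897775.60199 = 1005311.21702

$1005311.22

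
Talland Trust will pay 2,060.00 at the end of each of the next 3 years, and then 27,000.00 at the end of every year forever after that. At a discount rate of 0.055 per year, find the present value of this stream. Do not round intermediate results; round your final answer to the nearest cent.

423622.63

PV of 3-year annuity: 2,060.00 × [1 − (1+0.055)^−3] / 0.055 = 5557.74276
Perpetuity value at year 3: 27,000.00 / 0.055 = 490909.09091
PV of perpetuity: 490909.09091 / (1+0.055)^3 = 418064.88969
Total PV = 5557.74276 + 418064.88969 = 423622.63245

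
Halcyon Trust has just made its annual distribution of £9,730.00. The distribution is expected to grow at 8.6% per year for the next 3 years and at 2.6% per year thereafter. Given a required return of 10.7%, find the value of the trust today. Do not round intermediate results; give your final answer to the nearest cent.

£144461.30

D_1 = 10566.78000
D_2 = 11475.52308
D_3 = 12462.41806
Terminal value at year 3: TV = D_3×(1+g_2)/(r−g_2) = 12786.44093/0.081 = 157857.29549
P_0 = D_1/(1+r)^1 + D_2/(1+r)^2 + D_3/(1+r)^3 + TV/(1+r)^3
    = 9545.42005 + 9364.34162 + 9186.69829 + 116364.84498 = 144461.30495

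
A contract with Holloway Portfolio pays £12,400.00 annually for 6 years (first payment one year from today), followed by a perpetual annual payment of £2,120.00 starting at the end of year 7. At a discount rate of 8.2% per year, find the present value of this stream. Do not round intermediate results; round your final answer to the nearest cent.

PV of 6-year annuity: £12,400.00 × [1 − (1+0.082)^−6] / 0.082 = 56977.56123
Perpetuity value at year 6: £2,120.00 / 0.082 = 25853.65854
PV of perpetuity: 25853.65854 / (1+0.082)^6 = 16112.33355
Total PV = 56977.56123 + 16112.33355 = 73089.89478

£73089.89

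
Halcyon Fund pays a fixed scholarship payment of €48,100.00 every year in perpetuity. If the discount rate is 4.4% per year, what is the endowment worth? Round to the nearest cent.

Level perpetuity: PV = C / r = €48,100.00 / 0.044 = €1,093,181.82

€1093181.82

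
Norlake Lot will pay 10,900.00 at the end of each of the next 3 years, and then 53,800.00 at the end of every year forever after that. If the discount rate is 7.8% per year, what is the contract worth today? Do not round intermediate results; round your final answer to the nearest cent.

578785.93

PV of 3-year annuity: 10,900.00 × [1 − (1+0.078)^−3] / 0.078 = 28192.03883
Perpetuity value at year 3: 53,800.00 / 0.078 = 689743.58974
PV of perpetuity: 689743.58974 / (1+0.078)^3 = 550593.89349
Total PV = 28192.03883 + 550593.89349 = 578785.93232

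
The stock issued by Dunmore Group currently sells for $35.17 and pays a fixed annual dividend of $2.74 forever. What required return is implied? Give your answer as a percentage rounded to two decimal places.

7.79%

P = C/r ⇒ r = C/P = $2.74/$35.17 = 0.077907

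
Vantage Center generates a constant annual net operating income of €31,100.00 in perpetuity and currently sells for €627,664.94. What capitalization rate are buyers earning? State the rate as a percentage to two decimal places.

4.95%

P = C/r ⇒ r = C/P = €31,100.00/€627,664.94 = 0.049549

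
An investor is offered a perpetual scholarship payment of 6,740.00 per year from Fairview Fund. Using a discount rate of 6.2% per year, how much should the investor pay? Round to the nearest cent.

Level perpetuity: PV = C / r = 6,740.00 / 0.062 = 108,709.68

108709.68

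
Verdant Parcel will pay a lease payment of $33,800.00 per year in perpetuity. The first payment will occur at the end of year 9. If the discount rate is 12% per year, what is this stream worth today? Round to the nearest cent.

Value at end of year 8: C / r = $33,800.00 / 0.12 = $281,666.6667
Discount to today: PV = $281,666.6667 / (1 + 0.12)^8 = $281,666.6667 / 2.475963 = $113,760.44

$113760.44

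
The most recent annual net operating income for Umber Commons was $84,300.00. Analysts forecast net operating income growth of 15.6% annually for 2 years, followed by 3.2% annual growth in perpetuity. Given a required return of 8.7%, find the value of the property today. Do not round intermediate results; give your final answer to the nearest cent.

D_1 = 97450.80000
D_2 = 112653.12480
Terminal value at year 2: TV = D_2×(1+g_2)/(r−g_2) = 116258.02479/0.055 = 2113782.26897
P_0 = D_1/(1+r)^1 + D_2/(1+r)^2 + TV/(1+r)^2
    = 89651.14995 + 95341.97732 + 1788962.19262 = 1973955.31990

$1973955.32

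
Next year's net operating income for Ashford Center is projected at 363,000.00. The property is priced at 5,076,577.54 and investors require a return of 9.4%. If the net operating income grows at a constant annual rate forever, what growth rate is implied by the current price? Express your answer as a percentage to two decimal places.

2.25%

P = D₁/(r−g) ⇒ g = r − D₁/P = 0.094 − 363,000.00/5,076,577.54 = 0.022495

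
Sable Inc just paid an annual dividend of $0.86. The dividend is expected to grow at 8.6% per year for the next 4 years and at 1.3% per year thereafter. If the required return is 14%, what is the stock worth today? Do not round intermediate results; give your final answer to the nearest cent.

D_1 = 0.93396
D_2 = 1.01428
D_3 = 1.10151
D_4 = 1.19624
Terminal value at year 4: TV = D_4×(1+g_2)/(r−g_2) = 1.21179/0.127 = 9.54165
P_0 = D_1/(1+r)^1 + D_2/(1+r)^2 + D_3/(1+r)^3 + D_4/(1+r)^4 + TV/(1+r)^4
    = 0.81926 + 0.78046 + 0.74349 + 0.70827 + 5.64942 = 8.70090

$8.70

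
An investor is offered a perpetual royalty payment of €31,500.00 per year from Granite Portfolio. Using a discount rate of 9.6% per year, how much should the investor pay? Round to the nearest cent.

Level perpetuity: PV = C / r = €31,500.00 / 0.096 = €328,125.00

€328125.00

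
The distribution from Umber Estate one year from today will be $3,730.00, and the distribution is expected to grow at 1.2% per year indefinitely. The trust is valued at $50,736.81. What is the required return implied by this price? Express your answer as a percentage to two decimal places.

8.55%

P = D₁/(r − g) ⇒ r = D₁/P + g = $3,730.0000/$50,736.81 + 0.012 = 0.073517 + 0.012 = 0.085517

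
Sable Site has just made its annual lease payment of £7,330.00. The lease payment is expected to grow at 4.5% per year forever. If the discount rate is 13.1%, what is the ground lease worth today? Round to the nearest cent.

D₁ = D₀ × (1 + g) = £7,330.00 × 1.045 = £7,659.8500
Growing perpetuity: P = D₁ / (r − g) = £7,659.8500 / (0.131 − 0.045) = £89,068.02

£89068.02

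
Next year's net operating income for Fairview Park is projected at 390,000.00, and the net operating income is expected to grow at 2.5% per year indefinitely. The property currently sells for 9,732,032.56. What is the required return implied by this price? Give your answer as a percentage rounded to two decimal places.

P = D₁/(r − g) ⇒ r = D₁/P + g = 390,000.0000/9,732,032.56 + 0.025 = 0.040074 + 0.025 = 0.065074

6.51%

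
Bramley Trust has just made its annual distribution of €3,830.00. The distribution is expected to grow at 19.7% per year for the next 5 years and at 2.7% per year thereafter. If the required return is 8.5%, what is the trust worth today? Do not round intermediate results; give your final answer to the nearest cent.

€136793.90

D_1 = 4584.51000
D_2 = 5487.65847
D_3 = 6568.72719
D_4 = 7862.76644
D_5 = 9411.73143
Terminal value at year 5: TV = D_5×(1+g_2)/(r−g_2) = 9665.84818/0.058 = 166652.55488
P_0 = D_1/(1+r)^1 + D_2/(1+r)^2 + D_3/(1+r)^3 + D_4/(1+r)^4 + D_5/(1+r)^5 + TV/(1+r)^5
    = 4225.35484 + 4661.52050 + 5142.70971 + 5673.57007 + 6259.22892 + 110831.51890 = 136793.90294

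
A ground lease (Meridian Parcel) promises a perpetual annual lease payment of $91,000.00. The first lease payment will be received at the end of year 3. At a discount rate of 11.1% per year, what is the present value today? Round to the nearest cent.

$664186.88

Value at end of year 2: C / r = $91,000.00 / 0.111 = $819,819.8198
Discount to today: PV = $819,819.8198 / (1 + 0.111)^2 = $819,819.8198 / 1.234321 = $664,186.88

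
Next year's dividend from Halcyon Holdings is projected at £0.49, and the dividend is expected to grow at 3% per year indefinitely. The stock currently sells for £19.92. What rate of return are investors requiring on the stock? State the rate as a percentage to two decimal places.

P = D₁/(r − g) ⇒ r = D₁/P + g = £0.4900/£19.92 + 0.03 = 0.024598 + 0.03 = 0.054598

5.46%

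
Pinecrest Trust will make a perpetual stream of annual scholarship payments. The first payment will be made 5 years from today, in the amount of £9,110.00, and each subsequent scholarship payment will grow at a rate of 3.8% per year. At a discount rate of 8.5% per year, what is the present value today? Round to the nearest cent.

Value at end of year 4: C₁ / (r − g) = £9,110.00 / (0.085 − 0.038) = £193,829.7872
Discount to today: PV = £193,829.7872 / (1 + 0.085)^4 = £193,829.7872 / 1.385859 = £139,862.59

£139862.59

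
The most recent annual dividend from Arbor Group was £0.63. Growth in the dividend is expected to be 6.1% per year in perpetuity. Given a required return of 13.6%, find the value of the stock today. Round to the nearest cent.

£8.91

D₁ = D₀ × (1 + g) = £0.63 × 1.061 = £0.6684
Growing perpetuity: P = D₁ / (r − g) = £0.6684 / (0.136 − 0.061) = £8.91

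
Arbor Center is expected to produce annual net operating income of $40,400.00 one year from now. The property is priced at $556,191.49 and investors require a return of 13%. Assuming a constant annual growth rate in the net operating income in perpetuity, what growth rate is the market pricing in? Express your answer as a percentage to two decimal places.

5.74%

P = D₁/(r−g) ⇒ g = r − D₁/P = 0.13 − $40,400.00/$556,191.49 = 0.057363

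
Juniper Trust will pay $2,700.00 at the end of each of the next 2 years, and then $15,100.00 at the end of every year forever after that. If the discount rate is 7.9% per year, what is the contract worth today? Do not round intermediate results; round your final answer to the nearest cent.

$168996.40

PV of 2-year annuity: $2,700.00 × [1 − (1+0.079)^−2] / 0.079 = 4821.42443
Perpetuity value at year 2: $15,100.00 / 0.079 = 191139.24051
PV of perpetuity: 191139.24051 / (1+0.079)^2 = 164174.97795
Total PV = 4821.42443 + 164174.97795 = 168996.40238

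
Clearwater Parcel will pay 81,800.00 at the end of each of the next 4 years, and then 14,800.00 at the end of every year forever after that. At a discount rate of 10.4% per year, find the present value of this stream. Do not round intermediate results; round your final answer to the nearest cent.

PV of 4-year annuity: 81,800.00 × [1 − (1+0.104)^−4] / 0.104 = 257065.64167
Perpetuity value at year 4: 14,800.00 / 0.104 = 142307.69231
PV of perpetuity: 142307.69231 / (1+0.104)^4 = 95797.03831
Total PV = 257065.64167 + 95797.03831 = 352862.67998

352862.68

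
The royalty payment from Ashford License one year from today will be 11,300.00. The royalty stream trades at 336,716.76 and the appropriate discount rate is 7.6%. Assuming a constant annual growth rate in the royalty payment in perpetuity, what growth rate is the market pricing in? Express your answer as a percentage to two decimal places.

P = D₁/(r−g) ⇒ g = r − D₁/P = 0.076 − 11,300.00/336,716.76 = 0.042441

4.24%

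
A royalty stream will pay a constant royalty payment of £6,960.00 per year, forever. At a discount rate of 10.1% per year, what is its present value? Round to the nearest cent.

Level perpetuity: PV = C / r = £6,960.00 / 0.101 = £68,910.89

£68910.89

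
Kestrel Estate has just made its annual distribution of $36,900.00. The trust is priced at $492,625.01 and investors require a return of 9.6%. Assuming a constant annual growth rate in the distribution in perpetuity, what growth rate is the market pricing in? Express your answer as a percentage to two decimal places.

1.96%

P = D₀(1+g)/(r−g) ⇒ P(r−g) = D₀(1+g) ⇒ g(P+D₀) = P·r − D₀
g = (P·r − D₀)/(P + D₀) = ($492,625.01×0.096 − $36,900.00) / ($492,625.01 + $36,900.00) = 0.019625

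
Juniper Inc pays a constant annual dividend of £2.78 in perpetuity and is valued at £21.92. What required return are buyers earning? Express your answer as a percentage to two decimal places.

P = C/r ⇒ r = C/P = £2.78/£21.92 = 0.126825

12.68%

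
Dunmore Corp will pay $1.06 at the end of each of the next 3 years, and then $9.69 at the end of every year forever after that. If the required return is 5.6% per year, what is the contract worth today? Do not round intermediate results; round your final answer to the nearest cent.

$149.80

PV of 3-year annuity: $1.06 × [1 − (1+0.056)^−3] / 0.056 = 2.85449
Perpetuity value at year 3: $9.69 / 0.056 = 173.03571
PV of perpetuity: 173.03571 / (1+0.056)^3 = 146.94134
Total PV = 2.85449 + 146.94134 = 149.79583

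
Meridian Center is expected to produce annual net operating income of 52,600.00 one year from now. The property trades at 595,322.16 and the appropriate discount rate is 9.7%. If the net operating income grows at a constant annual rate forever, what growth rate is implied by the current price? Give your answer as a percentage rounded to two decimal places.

P = D₁/(r−g) ⇒ g = r − D₁/P = 0.097 − 52,600.00/595,322.16 = 0.008644

0.86%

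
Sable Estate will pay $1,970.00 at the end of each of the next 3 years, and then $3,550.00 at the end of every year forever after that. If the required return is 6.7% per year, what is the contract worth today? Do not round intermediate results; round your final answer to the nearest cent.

$48815.82

PV of 3-year annuity: $1,970.00 × [1 − (1+0.067)^−3] / 0.067 = 5198.37085
Perpetuity value at year 3: $3,550.00 / 0.067 = 52985.07463
PV of perpetuity: 52985.07463 / (1+0.067)^3 = 43617.45203
Total PV = 5198.37085 + 43617.45203 = 48815.82288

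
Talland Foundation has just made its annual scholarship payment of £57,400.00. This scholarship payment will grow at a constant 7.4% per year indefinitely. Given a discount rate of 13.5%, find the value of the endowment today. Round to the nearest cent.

£1010616.39

D₁ = D₀ × (1 + g) = £57,400.00 × 1.074 = £61,647.6000
Growing perpetuity: P = D₁ / (r − g) = £61,647.6000 / (0.135 − 0.074) = £1,010,616.39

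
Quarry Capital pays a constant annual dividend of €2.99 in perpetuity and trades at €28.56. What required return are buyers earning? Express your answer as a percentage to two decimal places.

10.47%

P = C/r ⇒ r = C/P = €2.99/€28.56 = 0.104692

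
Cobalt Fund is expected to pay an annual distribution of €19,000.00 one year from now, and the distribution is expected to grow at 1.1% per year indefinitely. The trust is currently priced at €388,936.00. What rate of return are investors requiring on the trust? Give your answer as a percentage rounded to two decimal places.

P = D₁/(r − g) ⇒ r = D₁/P + g = €19,000.0000/€388,936.00 + 0.011 = 0.048851 + 0.011 = 0.059851

5.99%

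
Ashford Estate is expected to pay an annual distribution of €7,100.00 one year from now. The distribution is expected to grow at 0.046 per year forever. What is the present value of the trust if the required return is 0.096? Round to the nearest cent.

€142000.00

Growing perpetuity: P = D₁ / (r − g) = €7,100.0000 / (0.096 − 0.046) = €142,000.00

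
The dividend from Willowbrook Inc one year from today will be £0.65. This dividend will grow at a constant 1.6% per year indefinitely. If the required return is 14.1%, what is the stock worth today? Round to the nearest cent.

Growing perpetuity: P = D₁ / (r − g) = £0.6500 / (0.141 − 0.016) = £5.20

£5.20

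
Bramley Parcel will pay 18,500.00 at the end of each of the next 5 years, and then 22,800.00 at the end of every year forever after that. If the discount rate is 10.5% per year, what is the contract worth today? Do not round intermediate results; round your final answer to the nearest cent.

201048.57

PV of 5-year annuity: 18,500.00 × [1 − (1+0.105)^−5] / 0.105 = 69242.87713
Perpetuity value at year 5: 22,800.00 / 0.105 = 217142.85714
PV of perpetuity: 217142.85714 / (1+0.105)^5 = 131805.68965
Total PV = 69242.87713 + 131805.68965 = 201048.56678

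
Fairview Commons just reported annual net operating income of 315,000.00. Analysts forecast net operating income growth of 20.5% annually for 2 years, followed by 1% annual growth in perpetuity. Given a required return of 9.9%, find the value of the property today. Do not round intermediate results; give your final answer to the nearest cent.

D_1 = 379575.00000
D_2 = 457387.87500
Terminal value at year 2: TV = D_2×(1+g_2)/(r−g_2) = 461961.75375/0.089 = 5190581.50281
P_0 = D_1/(1+r)^1 + D_2/(1+r)^2 + TV/(1+r)^2
    = 345382.16561 + 378694.73117 + 4297546.94922 = 5021623.84599

5021623.85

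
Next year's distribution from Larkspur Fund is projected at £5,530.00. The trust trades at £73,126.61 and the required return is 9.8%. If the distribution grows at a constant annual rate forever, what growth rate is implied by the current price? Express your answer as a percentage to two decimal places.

P = D₁/(r−g) ⇒ g = r − D₁/P = 0.098 − £5,530.00/£73,126.61 = 0.022378

2.24%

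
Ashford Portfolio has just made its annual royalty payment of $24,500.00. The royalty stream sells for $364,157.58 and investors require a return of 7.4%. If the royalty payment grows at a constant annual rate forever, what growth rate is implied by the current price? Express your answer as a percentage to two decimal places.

0.63%

P = D₀(1+g)/(r−g) ⇒ P(r−g) = D₀(1+g) ⇒ g(P+D₀) = P·r − D₀
g = (P·r − D₀)/(P + D₀) = ($364,157.58×0.074 − $24,500.00) / ($364,157.58 + $24,500.00) = 0.006298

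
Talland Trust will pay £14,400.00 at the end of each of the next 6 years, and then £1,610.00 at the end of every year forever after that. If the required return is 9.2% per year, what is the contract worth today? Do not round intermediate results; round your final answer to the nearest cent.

£74534.38

PV of 6-year annuity: £14,400.00 × [1 − (1+0.092)^−6] / 0.092 = 64213.84686
Perpetuity value at year 6: £1,610.00 / 0.092 = 17500.00000
PV of perpetuity: 17500.00000 / (1+0.092)^6 = 10320.53518
Total PV = 64213.84686 + 10320.53518 = 74534.38204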